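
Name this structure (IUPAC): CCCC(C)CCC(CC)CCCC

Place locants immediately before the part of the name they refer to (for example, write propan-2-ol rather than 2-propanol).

The longest continuous carbon chain has 11 atoms, so the parent hydride is undecane.
The numbering direction is chosen so that the substituent locant set {4,7} is lower than {5,8} at the first point of difference.
This places an ethyl group at C-7; a methyl group at C-4.
Substituent prefixes are cited in alphabetical order (multiplying prefixes like di-/tri- are ignored for ordering).
Assembling the pieces gives 7-ethyl-4-methylundecane.

7-ethyl-4-methylundecane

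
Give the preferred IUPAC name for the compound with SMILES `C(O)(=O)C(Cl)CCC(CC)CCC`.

2-chloro-5-ethyloctanoic acid

The longest carbon chain that includes the –COOH group has 8 carbons, so the parent hydride is octane.
The principal characteristic group is a carboxylic acid (terminal –COOH), named with the suffix -oic acid.
The numbering direction is chosen so that the carboxylic acid carbon is C-1 by definition.
This places a chloro group at C-2; an ethyl group at C-5.
Prefixes are listed alphabetically: chloro, ethyl.
Assembling the pieces gives 2-chloro-5-ethyloctanoic acid.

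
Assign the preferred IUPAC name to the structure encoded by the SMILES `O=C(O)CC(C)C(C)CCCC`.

3,4-dimethyloctanoic acid

The longest chain bearing the –COOH group is 8 carbons long (octane).
The principal characteristic group is a carboxylic acid (terminal –COOH), named with the suffix -oic acid.
Number the chain so that the carboxylic acid carbon is C-1 by definition.
This places methyl groups at C-3 and C-4.
Putting it together: 3,4-dimethyloctanoic acid.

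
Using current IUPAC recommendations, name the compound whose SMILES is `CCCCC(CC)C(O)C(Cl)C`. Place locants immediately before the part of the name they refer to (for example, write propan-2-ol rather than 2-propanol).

2-chloro-4-ethyloctan-3-ol

Counting along the main chain through the –OH group gives 8 carbons: the parent is octane.
The principal characteristic group is an alcohol (–OH), named with the suffix -ol.
Choose the numbering such that numbering from this end puts the hydroxyl group at C-3 rather than C-6.
With this numbering: the hydroxyl at C-3; a chloro group at C-2; an ethyl group at C-4.
The substituents are ordered alphabetically, ignoring any di-/tri- multipliers.
Assembling the pieces gives 2-chloro-4-ethyloctan-3-ol.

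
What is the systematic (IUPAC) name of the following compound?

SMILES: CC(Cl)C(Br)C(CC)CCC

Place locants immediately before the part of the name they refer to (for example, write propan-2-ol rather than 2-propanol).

The parent chain contains 7 carbons (heptane).
The numbering direction is chosen so that the substituent locant set {2,3,4} is lower than {4,5,6} at the first point of difference.
This places a bromo group at C-3; a chloro group at C-2; an ethyl group at C-4.
Substituent prefixes are cited in alphabetical order (multiplying prefixes like di-/tri- are ignored for ordering).
Putting it together: 3-bromo-2-chloro-4-ethylheptane.

3-bromo-2-chloro-4-ethylheptane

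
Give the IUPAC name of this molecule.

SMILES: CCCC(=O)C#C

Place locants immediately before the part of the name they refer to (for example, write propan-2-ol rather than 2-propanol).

hex-1-yn-3-one

Counting along the main chain through the carbonyl and the multiple bond gives 6 carbons: the parent is hexane.
The highest-priority functional group is a ketone (C=O on an internal carbon), so the name ends in -one.
A C≡C triple bond in the chain gives the infix -yne-.
The numbering direction is chosen so that numbering from this end puts the carbonyl group at C-3 rather than C-4.
This places the carbonyl at C-3; the triple bond between C-1 and C-2.
Assembling the pieces gives hex-1-yn-3-one.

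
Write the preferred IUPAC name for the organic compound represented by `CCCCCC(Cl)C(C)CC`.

4-chloro-3-methylnonane

The longest carbon chain is 9 atoms: the parent is nonane.
The numbering direction is chosen so that the substituent locant set {3,4} is lower than {6,7} at the first point of difference.
With this numbering: a chloro group at C-4; a methyl group at C-3.
Prefixes are listed alphabetically: chloro, methyl.
The name is 4-chloro-3-methylnonane.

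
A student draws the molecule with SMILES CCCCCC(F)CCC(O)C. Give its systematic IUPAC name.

The longest chain bearing the –OH group is 10 carbons long (decane).
An alcohol (–OH) is the principal characteristic group, giving the suffix -ol.
Number the chain so that numbering from this end puts the hydroxyl group at C-2 rather than C-9.
That gives the hydroxyl at C-2; a fluoro group at C-5.
The name is 5-fluorodecan-2-ol.

5-fluorodecan-2-ol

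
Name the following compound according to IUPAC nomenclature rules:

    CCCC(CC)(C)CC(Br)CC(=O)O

3-bromo-5-ethyl-5-methyloctanoic acid

The longest chain bearing the –COOH group is 8 carbons long (octane).
The principal characteristic group is a carboxylic acid (terminal –COOH), named with the suffix -oic acid.
Number the chain so that the carboxylic acid carbon is C-1 by definition.
With this numbering: a bromo group at C-3; an ethyl group at C-5; a methyl group at C-5.
Substituent prefixes are cited in alphabetical order (multiplying prefixes like di-/tri- are ignored for ordering).
Assembling the pieces gives 3-bromo-5-ethyl-5-methyloctanoic acid.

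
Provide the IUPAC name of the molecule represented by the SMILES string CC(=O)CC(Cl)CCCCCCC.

4-chloroundecan-2-one

Counting along the main chain through the carbonyl gives 11 carbons: the parent is undecane.
The highest-priority functional group is a ketone (C=O on an internal carbon), so the name ends in -one.
The numbering direction is chosen so that numbering from this end puts the carbonyl group at C-2 rather than C-10.
With this numbering: the carbonyl at C-2; a chloro group at C-4.
Assembling the pieces gives 4-chloroundecan-2-one.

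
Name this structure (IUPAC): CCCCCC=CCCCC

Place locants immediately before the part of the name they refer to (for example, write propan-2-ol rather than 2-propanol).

undec-5-ene

Counting along the main chain through the multiple bond gives 11 carbons: the parent is undecane.
A C=C double bond in the chain gives the infix -ene-.
The numbering direction is chosen so that numbering from this end puts the double bond at C-5 rather than C-6.
With this numbering: the double bond between C-5 and C-6.
The name is undec-5-ene.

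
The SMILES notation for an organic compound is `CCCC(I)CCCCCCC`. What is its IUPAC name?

The longest continuous carbon chain has 11 atoms, so the parent hydride is undecane.
The numbering direction is chosen so that the substituent locant set {4} is lower than {8} at the first point of difference.
This places an iodo group at C-4.
Putting it together: 4-iodoundecane.

4-iodoundecane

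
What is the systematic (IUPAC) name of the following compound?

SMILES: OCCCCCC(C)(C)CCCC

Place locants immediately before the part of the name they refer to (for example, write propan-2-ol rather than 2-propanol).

The longest chain bearing the –OH group is 10 carbons long (decane).
The highest-priority functional group is an alcohol (–OH), so the name ends in -ol.
Number the chain so that numbering from this end puts the hydroxyl group at C-1 rather than C-10.
This places the hydroxyl at C-1; two methyl groups at C-6.
Putting it together: 6,6-dimethyldecan-1-ol.

6,6-dimethyldecan-1-ol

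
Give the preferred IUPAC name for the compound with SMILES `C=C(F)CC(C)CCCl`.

6-chloro-2-fluoro-4-methylhex-1-ene

The longest carbon chain that includes the multiple bond has 6 carbons, so the parent hydride is hexane.
There is one C=C double bond, indicated by the ending -ene.
Choose the numbering such that numbering from this end puts the double bond at C-1 rather than C-5.
That gives the double bond between C-1 and C-2; a chloro group at C-6; a fluoro group at C-2; a methyl group at C-4.
The substituents are ordered alphabetically, ignoring any di-/tri- multipliers.
Assembling the pieces gives 6-chloro-2-fluoro-4-methylhex-1-ene.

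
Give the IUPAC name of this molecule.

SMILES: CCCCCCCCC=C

The longest chain bearing the multiple bond is 10 carbons long (decane).
The chain contains a C=C double bond, so the unsaturation ending is -ene.
The numbering direction is chosen so that numbering from this end puts the double bond at C-1 rather than C-9.
This places the double bond between C-1 and C-2.
The name is dec-1-ene.

dec-1-ene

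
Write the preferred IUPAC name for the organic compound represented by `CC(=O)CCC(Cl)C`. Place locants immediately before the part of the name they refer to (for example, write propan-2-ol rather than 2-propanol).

5-chlorohexan-2-one

The longest carbon chain that includes the carbonyl has 6 carbons, so the parent hydride is hexane.
A ketone (C=O on an internal carbon) is the principal characteristic group, giving the suffix -one.
The numbering direction is chosen so that numbering from this end puts the carbonyl group at C-2 rather than C-5.
This places the carbonyl at C-2; a chloro group at C-5.
The name is 5-chlorohexan-2-one.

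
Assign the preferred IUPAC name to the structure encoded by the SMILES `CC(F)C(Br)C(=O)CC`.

4-bromo-5-fluorohexan-3-one

The longest carbon chain that includes the carbonyl has 6 carbons, so the parent hydride is hexane.
A ketone (C=O on an internal carbon) is the principal characteristic group, giving the suffix -one.
Choose the numbering such that numbering from this end puts the carbonyl group at C-3 rather than C-4.
That gives the carbonyl at C-3; a bromo group at C-4; a fluoro group at C-5.
Prefixes are listed alphabetically: bromo, fluoro.
Putting it together: 4-bromo-5-fluorohexan-3-one.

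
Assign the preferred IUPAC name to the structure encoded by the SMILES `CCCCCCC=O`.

The longest chain bearing the –CHO group is 7 carbons long (heptane).
An aldehyde (terminal –CHO) is the principal characteristic group, giving the suffix -al.
Choose the numbering such that the aldehyde carbon is C-1 by definition.
The name is heptanal.

heptanal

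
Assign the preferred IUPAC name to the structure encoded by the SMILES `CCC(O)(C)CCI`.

The longest carbon chain that includes the –OH group has 5 carbons, so the parent hydride is pentane.
An alcohol (–OH) is the principal characteristic group, giving the suffix -ol.
Number the chain so that the substituent locant set {1,3} is lower than {3,5} at the first point of difference.
This places the hydroxyl at C-3; an iodo group at C-1; a methyl group at C-3.
Prefixes are listed alphabetically: iodo, methyl.
Assembling the pieces gives 1-iodo-3-methylpentan-3-ol.

1-iodo-3-methylpentan-3-ol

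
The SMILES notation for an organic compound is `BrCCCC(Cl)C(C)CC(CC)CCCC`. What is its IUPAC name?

The longest carbon chain is 11 atoms: the parent is undecane.
Choose the numbering such that the substituent locant set {1,4,5,7} is lower than {5,7,8,11} at the first point of difference.
This places a bromo group at C-1; a chloro group at C-4; an ethyl group at C-7; a methyl group at C-5.
Prefixes are listed alphabetically: bromo, chloro, ethyl, methyl.
The name is 1-bromo-4-chloro-7-ethyl-5-methylundecane.

1-bromo-4-chloro-7-ethyl-5-methylundecane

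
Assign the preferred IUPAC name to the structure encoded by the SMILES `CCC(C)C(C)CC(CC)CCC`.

The longest continuous carbon chain has 9 atoms, so the parent hydride is nonane.
Number the chain so that the substituent locant set {3,4,6} is lower than {4,6,7} at the first point of difference.
With this numbering: an ethyl group at C-6; methyl groups at C-3 and C-4.
The substituents are ordered alphabetically, ignoring any di-/tri- multipliers.
The name is 6-ethyl-3,4-dimethylnonane.

6-ethyl-3,4-dimethylnonane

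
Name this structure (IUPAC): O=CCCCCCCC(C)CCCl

10-chloro-8-methyldecanal

Counting along the main chain through the –CHO group gives 10 carbons: the parent is decane.
The principal characteristic group is an aldehyde (terminal –CHO), named with the suffix -al.
Choose the numbering such that the aldehyde carbon is C-1 by definition.
With this numbering: a chloro group at C-10; a methyl group at C-8.
Prefixes are listed alphabetically: chloro, methyl.
The name is 10-chloro-8-methyldecanal.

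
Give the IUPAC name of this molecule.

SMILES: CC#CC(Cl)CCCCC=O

The longest chain bearing the –CHO group and the multiple bond is 9 carbons long (nonane).
An aldehyde (terminal –CHO) is the principal characteristic group, giving the suffix -al.
The chain contains a C≡C triple bond, so the unsaturation ending is -yne.
The numbering direction is chosen so that the aldehyde carbon is C-1 by definition.
That gives the triple bond between C-7 and C-8; a chloro group at C-6.
The name is 6-chloronon-7-ynal.

6-chloronon-7-ynal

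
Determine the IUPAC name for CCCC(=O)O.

Counting along the main chain through the –COOH group gives 4 carbons: the parent is butane.
The principal characteristic group is a carboxylic acid (terminal –COOH), named with the suffix -oic acid.
Number the chain so that the carboxylic acid carbon is C-1 by definition.
Putting it together: butanoic acid.

butanoic acid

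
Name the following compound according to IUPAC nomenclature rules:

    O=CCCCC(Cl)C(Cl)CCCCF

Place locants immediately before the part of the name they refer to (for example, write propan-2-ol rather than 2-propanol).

5,6-dichloro-10-fluorodecanal

The longest carbon chain that includes the –CHO group has 10 carbons, so the parent hydride is decane.
The principal characteristic group is an aldehyde (terminal –CHO), named with the suffix -al.
The numbering direction is chosen so that the aldehyde carbon is C-1 by definition.
This places chloro groups at C-5 and C-6; a fluoro group at C-10.
Substituent prefixes are cited in alphabetical order (multiplying prefixes like di-/tri- are ignored for ordering).
Assembling the pieces gives 5,6-dichloro-10-fluorodecanal.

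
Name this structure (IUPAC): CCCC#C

pent-1-yne

The longest carbon chain that includes the multiple bond has 5 carbons, so the parent hydride is pentane.
The chain contains a C≡C triple bond, so the unsaturation ending is -yne.
Number the chain so that numbering from this end puts the triple bond at C-1 rather than C-4.
That gives the triple bond between C-1 and C-2.
The name is pent-1-yne.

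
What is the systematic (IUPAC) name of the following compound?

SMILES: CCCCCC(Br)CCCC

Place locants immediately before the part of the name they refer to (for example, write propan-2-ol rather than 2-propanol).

5-bromodecane

The longest carbon chain is 10 atoms: the parent is decane.
Number the chain so that the substituent locant set {5} is lower than {6} at the first point of difference.
This places a bromo group at C-5.
Putting it together: 5-bromodecane.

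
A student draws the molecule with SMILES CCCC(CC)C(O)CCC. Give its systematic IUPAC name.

The longest carbon chain that includes the –OH group has 8 carbons, so the parent hydride is octane.
The highest-priority functional group is an alcohol (–OH), so the name ends in -ol.
Number the chain so that numbering from this end puts the hydroxyl group at C-4 rather than C-5.
This places the hydroxyl at C-4; an ethyl group at C-5.
The name is 5-ethyloctan-4-ol.

5-ethyloctan-4-ol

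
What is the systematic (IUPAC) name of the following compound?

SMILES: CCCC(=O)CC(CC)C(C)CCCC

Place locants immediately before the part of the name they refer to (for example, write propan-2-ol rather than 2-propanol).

The longest chain bearing the carbonyl is 11 carbons long (undecane).
The highest-priority functional group is a ketone (C=O on an internal carbon), so the name ends in -one.
Choose the numbering such that numbering from this end puts the carbonyl group at C-4 rather than C-8.
This places the carbonyl at C-4; an ethyl group at C-6; a methyl group at C-7.
The substituents are ordered alphabetically, ignoring any di-/tri- multipliers.
The name is 6-ethyl-7-methylundecan-4-one.

6-ethyl-7-methylundecan-4-one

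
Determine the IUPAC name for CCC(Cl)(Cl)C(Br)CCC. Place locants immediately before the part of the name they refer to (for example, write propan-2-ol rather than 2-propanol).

The longest continuous carbon chain has 7 atoms, so the parent hydride is heptane.
Choose the numbering such that the substituent locant set {3,3,4} is lower than {4,5,5} at the first point of difference.
With this numbering: a bromo group at C-4; two chloro groups at C-3.
The substituents are ordered alphabetically, ignoring any di-/tri- multipliers.
The name is 4-bromo-3,3-dichloroheptane.

4-bromo-3,3-dichloroheptane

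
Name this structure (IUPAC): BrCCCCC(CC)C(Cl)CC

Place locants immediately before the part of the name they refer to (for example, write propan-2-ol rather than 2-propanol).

The longest continuous carbon chain has 8 atoms, so the parent hydride is octane.
The numbering direction is chosen so that the substituent locant set {1,5,6} is lower than {3,4,8} at the first point of difference.
That gives a bromo group at C-1; a chloro group at C-6; an ethyl group at C-5.
Substituent prefixes are cited in alphabetical order (multiplying prefixes like di-/tri- are ignored for ordering).
Putting it together: 1-bromo-6-chloro-5-ethyloctane.

1-bromo-6-chloro-5-ethyloctane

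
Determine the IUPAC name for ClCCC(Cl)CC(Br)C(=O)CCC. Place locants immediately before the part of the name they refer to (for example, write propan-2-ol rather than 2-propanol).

5-bromo-7,9-dichlorononan-4-one

Counting along the main chain through the carbonyl gives 9 carbons: the parent is nonane.
The principal characteristic group is a ketone (C=O on an internal carbon), named with the suffix -one.
Number the chain so that numbering from this end puts the carbonyl group at C-4 rather than C-6.
That gives the carbonyl at C-4; a bromo group at C-5; chloro groups at C-7 and C-9.
The substituents are ordered alphabetically, ignoring any di-/tri- multipliers.
Putting it together: 5-bromo-7,9-dichlorononan-4-one.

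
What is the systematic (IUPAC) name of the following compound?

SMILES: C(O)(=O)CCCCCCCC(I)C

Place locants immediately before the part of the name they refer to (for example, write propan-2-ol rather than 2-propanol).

The longest carbon chain that includes the –COOH group has 10 carbons, so the parent hydride is decane.
The principal characteristic group is a carboxylic acid (terminal –COOH), named with the suffix -oic acid.
The numbering direction is chosen so that the carboxylic acid carbon is C-1 by definition.
This places an iodo group at C-9.
The name is 9-iododecanoic acid.

9-iododecanoic acid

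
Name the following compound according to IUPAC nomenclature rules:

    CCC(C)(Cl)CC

3-chloro-3-methylpentane

The parent chain contains 5 carbons (pentane).
The molecule is symmetric, so either numbering direction gives the same locants.
That gives a chloro group at C-3; a methyl group at C-3.
Prefixes are listed alphabetically: chloro, methyl.
Putting it together: 3-chloro-3-methylpentane.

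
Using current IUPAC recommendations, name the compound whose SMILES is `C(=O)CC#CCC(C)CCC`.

6-methylnon-3-ynal

The longest chain bearing the –CHO group and the multiple bond is 9 carbons long (nonane).
The highest-priority functional group is an aldehyde (terminal –CHO), so the name ends in -al.
A C≡C triple bond in the chain gives the infix -yne-.
The numbering direction is chosen so that the aldehyde carbon is C-1 by definition.
That gives the triple bond between C-3 and C-4; a methyl group at C-6.
Assembling the pieces gives 6-methylnon-3-ynal.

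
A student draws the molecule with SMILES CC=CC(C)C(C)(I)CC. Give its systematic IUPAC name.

Counting along the main chain through the multiple bond gives 7 carbons: the parent is heptane.
There is one C=C double bond, indicated by the ending -ene.
Choose the numbering such that numbering from this end puts the double bond at C-2 rather than C-5.
This places the double bond between C-2 and C-3; an iodo group at C-5; methyl groups at C-4 and C-5.
Prefixes are listed alphabetically: iodo, methyl.
Putting it together: 5-iodo-4,5-dimethylhept-2-ene.

5-iodo-4,5-dimethylhept-2-ene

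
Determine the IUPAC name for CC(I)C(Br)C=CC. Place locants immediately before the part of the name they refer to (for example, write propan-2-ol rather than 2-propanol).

The longest chain bearing the multiple bond is 6 carbons long (hexane).
A C=C double bond in the chain gives the infix -ene-.
The numbering direction is chosen so that numbering from this end puts the double bond at C-2 rather than C-4.
With this numbering: the double bond between C-2 and C-3; a bromo group at C-4; an iodo group at C-5.
The substituents are ordered alphabetically, ignoring any di-/tri- multipliers.
Assembling the pieces gives 4-bromo-5-iodohex-2-ene.

4-bromo-5-iodohex-2-ene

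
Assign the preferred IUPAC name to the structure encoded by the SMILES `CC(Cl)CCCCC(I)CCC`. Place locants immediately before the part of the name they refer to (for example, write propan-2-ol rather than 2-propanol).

2-chloro-7-iododecane

The longest carbon chain is 10 atoms: the parent is decane.
The numbering direction is chosen so that the substituent locant set {2,7} is lower than {4,9} at the first point of difference.
With this numbering: a chloro group at C-2; an iodo group at C-7.
The substituents are ordered alphabetically, ignoring any di-/tri- multipliers.
The name is 2-chloro-7-iododecane.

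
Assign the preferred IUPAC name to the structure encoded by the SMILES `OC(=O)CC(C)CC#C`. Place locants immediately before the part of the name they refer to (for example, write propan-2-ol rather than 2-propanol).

The longest carbon chain that includes the –COOH group and the multiple bond has 6 carbons, so the parent hydride is hexane.
The principal characteristic group is a carboxylic acid (terminal –COOH), named with the suffix -oic acid.
The chain contains a C≡C triple bond, so the unsaturation ending is -yne.
Choose the numbering such that the carboxylic acid carbon is C-1 by definition.
This places the triple bond between C-5 and C-6; a methyl group at C-3.
The name is 3-methylhex-5-ynoic acid.

3-methylhex-5-ynoic acid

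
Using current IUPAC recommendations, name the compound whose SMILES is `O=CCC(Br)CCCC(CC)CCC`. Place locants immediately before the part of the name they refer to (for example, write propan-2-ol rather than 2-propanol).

3-bromo-7-ethyldecanal

The longest chain bearing the –CHO group is 10 carbons long (decane).
The highest-priority functional group is an aldehyde (terminal –CHO), so the name ends in -al.
Number the chain so that the aldehyde carbon is C-1 by definition.
That gives a bromo group at C-3; an ethyl group at C-7.
Substituent prefixes are cited in alphabetical order (multiplying prefixes like di-/tri- are ignored for ordering).
Assembling the pieces gives 3-bromo-7-ethyldecanal.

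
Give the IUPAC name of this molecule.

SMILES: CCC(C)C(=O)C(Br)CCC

Counting along the main chain through the carbonyl gives 8 carbons: the parent is octane.
The principal characteristic group is a ketone (C=O on an internal carbon), named with the suffix -one.
The numbering direction is chosen so that numbering from this end puts the carbonyl group at C-4 rather than C-5.
This places the carbonyl at C-4; a bromo group at C-5; a methyl group at C-3.
Substituent prefixes are cited in alphabetical order (multiplying prefixes like di-/tri- are ignored for ordering).
Assembling the pieces gives 5-bromo-3-methyloctan-4-one.

5-bromo-3-methyloctan-4-one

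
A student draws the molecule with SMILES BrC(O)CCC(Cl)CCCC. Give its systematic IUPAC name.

1-bromo-4-chlorooctan-1-ol

The longest carbon chain that includes the –OH group has 8 carbons, so the parent hydride is octane.
An alcohol (–OH) is the principal characteristic group, giving the suffix -ol.
Choose the numbering such that numbering from this end puts the hydroxyl group at C-1 rather than C-8.
This places the hydroxyl at C-1; a bromo group at C-1; a chloro group at C-4.
The substituents are ordered alphabetically, ignoring any di-/tri- multipliers.
Putting it together: 1-bromo-4-chlorooctan-1-ol.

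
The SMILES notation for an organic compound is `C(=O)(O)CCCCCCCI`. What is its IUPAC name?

The longest carbon chain that includes the –COOH group has 8 carbons, so the parent hydride is octane.
The highest-priority functional group is a carboxylic acid (terminal –COOH), so the name ends in -oic acid.
The numbering direction is chosen so that the carboxylic acid carbon is C-1 by definition.
That gives an iodo group at C-8.
Assembling the pieces gives 8-iodooctanoic acid.

8-iodooctanoic acid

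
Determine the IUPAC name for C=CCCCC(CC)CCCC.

The longest carbon chain that includes the multiple bond has 10 carbons, so the parent hydride is decane.
A C=C double bond in the chain gives the infix -ene-.
Choose the numbering such that numbering from this end puts the double bond at C-1 rather than C-9.
With this numbering: the double bond between C-1 and C-2; an ethyl group at C-6.
Assembling the pieces gives 6-ethyldec-1-ene.

6-ethyldec-1-ene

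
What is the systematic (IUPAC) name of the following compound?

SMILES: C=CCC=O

The longest carbon chain that includes the –CHO group and the multiple bond has 4 carbons, so the parent hydride is butane.
The highest-priority functional group is an aldehyde (terminal –CHO), so the name ends in -al.
A C=C double bond in the chain gives the infix -ene-.
Number the chain so that the aldehyde carbon is C-1 by definition.
With this numbering: the double bond between C-3 and C-4.
Assembling the pieces gives but-3-enal.

but-3-enal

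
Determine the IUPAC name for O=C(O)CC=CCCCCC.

The longest carbon chain that includes the –COOH group and the multiple bond has 9 carbons, so the parent hydride is nonane.
A carboxylic acid (terminal –COOH) is the principal characteristic group, giving the suffix -oic acid.
There is one C=C double bond, indicated by the ending -ene.
Number the chain so that the carboxylic acid carbon is C-1 by definition.
With this numbering: the double bond between C-3 and C-4.
Putting it together: non-3-enoic acid.

non-3-enoic acid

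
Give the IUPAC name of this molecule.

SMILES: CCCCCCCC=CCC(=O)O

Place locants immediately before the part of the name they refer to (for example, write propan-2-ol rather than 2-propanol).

undec-3-enoic acid

The longest chain bearing the –COOH group and the multiple bond is 11 carbons long (undecane).
The principal characteristic group is a carboxylic acid (terminal –COOH), named with the suffix -oic acid.
The chain contains a C=C double bond, so the unsaturation ending is -ene.
Number the chain so that the carboxylic acid carbon is C-1 by definition.
This places the double bond between C-3 and C-4.
Assembling the pieces gives undec-3-enoic acid.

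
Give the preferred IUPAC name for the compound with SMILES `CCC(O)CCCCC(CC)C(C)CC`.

8-ethyl-9-methylundecan-3-ol

Counting along the main chain through the –OH group gives 11 carbons: the parent is undecane.
The highest-priority functional group is an alcohol (–OH), so the name ends in -ol.
Number the chain so that numbering from this end puts the hydroxyl group at C-3 rather than C-9.
This places the hydroxyl at C-3; an ethyl group at C-8; a methyl group at C-9.
The substituents are ordered alphabetically, ignoring any di-/tri- multipliers.
The name is 8-ethyl-9-methylundecan-3-ol.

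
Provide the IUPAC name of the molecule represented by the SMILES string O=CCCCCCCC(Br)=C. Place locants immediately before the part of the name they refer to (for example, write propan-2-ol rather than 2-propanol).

The longest carbon chain that includes the –CHO group and the multiple bond has 9 carbons, so the parent hydride is nonane.
An aldehyde (terminal –CHO) is the principal characteristic group, giving the suffix -al.
The chain contains a C=C double bond, so the unsaturation ending is -ene.
Number the chain so that the aldehyde carbon is C-1 by definition.
With this numbering: the double bond between C-8 and C-9; a bromo group at C-8.
Putting it together: 8-bromonon-8-enal.

8-bromonon-8-enal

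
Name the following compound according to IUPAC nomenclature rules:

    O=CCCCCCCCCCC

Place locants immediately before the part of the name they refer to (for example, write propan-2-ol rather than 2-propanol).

The longest chain bearing the –CHO group is 11 carbons long (undecane).
An aldehyde (terminal –CHO) is the principal characteristic group, giving the suffix -al.
Number the chain so that the aldehyde carbon is C-1 by definition.
Putting it together: undecanal.

undecanal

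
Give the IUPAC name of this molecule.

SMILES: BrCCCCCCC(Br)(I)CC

1,7-dibromo-7-iodononane

The longest carbon chain is 9 atoms: the parent is nonane.
Number the chain so that the substituent locant set {1,7,7} is lower than {3,3,9} at the first point of difference.
That gives bromo groups at C-1 and C-7; an iodo group at C-7.
Prefixes are listed alphabetically: bromo, iodo.
The name is 1,7-dibromo-7-iodononane.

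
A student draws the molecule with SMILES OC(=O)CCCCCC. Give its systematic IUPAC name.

heptanoic acid

The longest carbon chain that includes the –COOH group has 7 carbons, so the parent hydride is heptane.
A carboxylic acid (terminal –COOH) is the principal characteristic group, giving the suffix -oic acid.
Choose the numbering such that the carboxylic acid carbon is C-1 by definition.
Assembling the pieces gives heptanoic acid.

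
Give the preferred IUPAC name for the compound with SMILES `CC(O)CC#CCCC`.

oct-4-yn-2-ol

Counting along the main chain through the –OH group and the multiple bond gives 8 carbons: the parent is octane.
The principal characteristic group is an alcohol (–OH), named with the suffix -ol.
The chain contains a C≡C triple bond, so the unsaturation ending is -yne.
Choose the numbering such that numbering from this end puts the hydroxyl group at C-2 rather than C-7.
That gives the hydroxyl at C-2; the triple bond between C-4 and C-5.
Putting it together: oct-4-yn-2-ol.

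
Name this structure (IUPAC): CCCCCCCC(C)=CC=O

3-methyldec-2-enal

The longest chain bearing the –CHO group and the multiple bond is 10 carbons long (decane).
The principal characteristic group is an aldehyde (terminal –CHO), named with the suffix -al.
The chain contains a C=C double bond, so the unsaturation ending is -ene.
Number the chain so that the aldehyde carbon is C-1 by definition.
With this numbering: the double bond between C-2 and C-3; a methyl group at C-3.
Assembling the pieces gives 3-methyldec-2-enal.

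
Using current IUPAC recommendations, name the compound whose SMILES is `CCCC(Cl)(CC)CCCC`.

The longest carbon chain is 8 atoms: the parent is octane.
Choose the numbering such that the substituent locant set {4,4} is lower than {5,5} at the first point of difference.
That gives a chloro group at C-4; an ethyl group at C-4.
Prefixes are listed alphabetically: chloro, ethyl.
Assembling the pieces gives 4-chloro-4-ethyloctane.

4-chloro-4-ethyloctane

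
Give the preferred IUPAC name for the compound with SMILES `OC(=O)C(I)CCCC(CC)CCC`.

6-ethyl-2-iodononanoic acid

Counting along the main chain through the –COOH group gives 9 carbons: the parent is nonane.
The principal characteristic group is a carboxylic acid (terminal –COOH), named with the suffix -oic acid.
Choose the numbering such that the carboxylic acid carbon is C-1 by definition.
With this numbering: an ethyl group at C-6; an iodo group at C-2.
The substituents are ordered alphabetically, ignoring any di-/tri- multipliers.
The name is 6-ethyl-2-iodononanoic acid.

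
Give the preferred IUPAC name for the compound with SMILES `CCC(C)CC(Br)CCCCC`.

5-bromo-3-methyldecane

The parent chain contains 10 carbons (decane).
The numbering direction is chosen so that the substituent locant set {3,5} is lower than {6,8} at the first point of difference.
With this numbering: a bromo group at C-5; a methyl group at C-3.
Substituent prefixes are cited in alphabetical order (multiplying prefixes like di-/tri- are ignored for ordering).
Putting it together: 5-bromo-3-methyldecane.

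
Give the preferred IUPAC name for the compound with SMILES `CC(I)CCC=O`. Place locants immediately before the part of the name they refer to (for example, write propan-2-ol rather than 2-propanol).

The longest chain bearing the –CHO group is 5 carbons long (pentane).
An aldehyde (terminal –CHO) is the principal characteristic group, giving the suffix -al.
Number the chain so that the aldehyde carbon is C-1 by definition.
That gives an iodo group at C-4.
The name is 4-iodopentanal.

4-iodopentanal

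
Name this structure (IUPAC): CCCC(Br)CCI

The longest continuous carbon chain has 6 atoms, so the parent hydride is hexane.
Choose the numbering such that the substituent locant set {1,3} is lower than {4,6} at the first point of difference.
That gives a bromo group at C-3; an iodo group at C-1.
Prefixes are listed alphabetically: bromo, iodo.
The name is 3-bromo-1-iodohexane.

3-bromo-1-iodohexane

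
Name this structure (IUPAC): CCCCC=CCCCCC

undec-5-ene

Counting along the main chain through the multiple bond gives 11 carbons: the parent is undecane.
A C=C double bond in the chain gives the infix -ene-.
The numbering direction is chosen so that numbering from this end puts the double bond at C-5 rather than C-6.
That gives the double bond between C-5 and C-6.
The name is undec-5-ene.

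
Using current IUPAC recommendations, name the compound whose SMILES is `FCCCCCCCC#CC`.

Counting along the main chain through the multiple bond gives 10 carbons: the parent is decane.
A C≡C triple bond in the chain gives the infix -yne-.
Choose the numbering such that numbering from this end puts the triple bond at C-2 rather than C-8.
With this numbering: the triple bond between C-2 and C-3; a fluoro group at C-10.
Putting it together: 10-fluorodec-2-yne.

10-fluorodec-2-yne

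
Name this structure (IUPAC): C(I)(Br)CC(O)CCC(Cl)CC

The longest carbon chain that includes the –OH group has 8 carbons, so the parent hydride is octane.
The principal characteristic group is an alcohol (–OH), named with the suffix -ol.
The numbering direction is chosen so that numbering from this end puts the hydroxyl group at C-3 rather than C-6.
That gives the hydroxyl at C-3; a bromo group at C-1; a chloro group at C-6; an iodo group at C-1.
Substituent prefixes are cited in alphabetical order (multiplying prefixes like di-/tri- are ignored for ordering).
Putting it together: 1-bromo-6-chloro-1-iodooctan-3-ol.

1-bromo-6-chloro-1-iodooctan-3-ol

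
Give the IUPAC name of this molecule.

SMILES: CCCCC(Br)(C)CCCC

The longest carbon chain is 9 atoms: the parent is nonane.
The molecule is symmetric, so either numbering direction gives the same locants.
This places a bromo group at C-5; a methyl group at C-5.
Substituent prefixes are cited in alphabetical order (multiplying prefixes like di-/tri- are ignored for ordering).
Assembling the pieces gives 5-bromo-5-methylnonane.

5-bromo-5-methylnonane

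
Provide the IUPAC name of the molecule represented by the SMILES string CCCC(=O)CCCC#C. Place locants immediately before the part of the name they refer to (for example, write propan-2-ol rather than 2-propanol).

non-8-yn-4-one

The longest carbon chain that includes the carbonyl and the multiple bond has 9 carbons, so the parent hydride is nonane.
The highest-priority functional group is a ketone (C=O on an internal carbon), so the name ends in -one.
A C≡C triple bond in the chain gives the infix -yne-.
Number the chain so that numbering from this end puts the carbonyl group at C-4 rather than C-6.
This places the carbonyl at C-4; the triple bond between C-8 and C-9.
Putting it together: non-8-yn-4-one.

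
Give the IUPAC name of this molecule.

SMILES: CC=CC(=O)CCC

The longest carbon chain that includes the carbonyl and the multiple bond has 7 carbons, so the parent hydride is heptane.
The principal characteristic group is a ketone (C=O on an internal carbon), named with the suffix -one.
The chain contains a C=C double bond, so the unsaturation ending is -ene.
Choose the numbering such that numbering from this end puts the double bond at C-2 rather than C-5.
That gives the carbonyl at C-4; the double bond between C-2 and C-3.
Putting it together: hept-2-en-4-one.

hept-2-en-4-one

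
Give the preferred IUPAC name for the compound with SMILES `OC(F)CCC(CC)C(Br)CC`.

5-bromo-4-ethyl-1-fluoroheptan-1-ol

The longest carbon chain that includes the –OH group has 7 carbons, so the parent hydride is heptane.
The highest-priority functional group is an alcohol (–OH), so the name ends in -ol.
Number the chain so that numbering from this end puts the hydroxyl group at C-1 rather than C-7.
With this numbering: the hydroxyl at C-1; a bromo group at C-5; an ethyl group at C-4; a fluoro group at C-1.
Substituent prefixes are cited in alphabetical order (multiplying prefixes like di-/tri- are ignored for ordering).
The name is 5-bromo-4-ethyl-1-fluoroheptan-1-ol.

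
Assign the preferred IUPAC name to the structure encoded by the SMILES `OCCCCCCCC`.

octan-1-ol

Counting along the main chain through the –OH group gives 8 carbons: the parent is octane.
An alcohol (–OH) is the principal characteristic group, giving the suffix -ol.
Choose the numbering such that numbering from this end puts the hydroxyl group at C-1 rather than C-8.
That gives the hydroxyl at C-1.
Assembling the pieces gives octan-1-ol.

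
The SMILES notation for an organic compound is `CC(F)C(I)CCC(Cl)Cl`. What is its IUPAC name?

The longest carbon chain is 6 atoms: the parent is hexane.
Choose the numbering such that the substituent locant set {1,1,4,5} is lower than {2,3,6,6} at the first point of difference.
That gives two chloro groups at C-1; a fluoro group at C-5; an iodo group at C-4.
The substituents are ordered alphabetically, ignoring any di-/tri- multipliers.
The name is 1,1-dichloro-5-fluoro-4-iodohexane.

1,1-dichloro-5-fluoro-4-iodohexane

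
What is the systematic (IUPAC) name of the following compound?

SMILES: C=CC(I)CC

Counting along the main chain through the multiple bond gives 5 carbons: the parent is pentane.
There is one C=C double bond, indicated by the ending -ene.
Number the chain so that numbering from this end puts the double bond at C-1 rather than C-4.
With this numbering: the double bond between C-1 and C-2; an iodo group at C-3.
Assembling the pieces gives 3-iodopent-1-ene.

3-iodopent-1-ene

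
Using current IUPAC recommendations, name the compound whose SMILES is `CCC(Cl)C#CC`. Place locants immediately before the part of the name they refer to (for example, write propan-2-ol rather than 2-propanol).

The longest chain bearing the multiple bond is 6 carbons long (hexane).
The chain contains a C≡C triple bond, so the unsaturation ending is -yne.
Choose the numbering such that numbering from this end puts the triple bond at C-2 rather than C-4.
That gives the triple bond between C-2 and C-3; a chloro group at C-4.
Putting it together: 4-chlorohex-2-yne.

4-chlorohex-2-yne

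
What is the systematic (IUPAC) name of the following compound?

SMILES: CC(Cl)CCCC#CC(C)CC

Counting along the main chain through the multiple bond gives 10 carbons: the parent is decane.
A C≡C triple bond in the chain gives the infix -yne-.
Number the chain so that numbering from this end puts the triple bond at C-4 rather than C-6.
With this numbering: the triple bond between C-4 and C-5; a chloro group at C-9; a methyl group at C-3.
Prefixes are listed alphabetically: chloro, methyl.
Putting it together: 9-chloro-3-methyldec-4-yne.

9-chloro-3-methyldec-4-yne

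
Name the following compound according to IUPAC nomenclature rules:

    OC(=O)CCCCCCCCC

decanoic acid

Counting along the main chain through the –COOH group gives 10 carbons: the parent is decane.
The principal characteristic group is a carboxylic acid (terminal –COOH), named with the suffix -oic acid.
Number the chain so that the carboxylic acid carbon is C-1 by definition.
Putting it together: decanoic acid.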